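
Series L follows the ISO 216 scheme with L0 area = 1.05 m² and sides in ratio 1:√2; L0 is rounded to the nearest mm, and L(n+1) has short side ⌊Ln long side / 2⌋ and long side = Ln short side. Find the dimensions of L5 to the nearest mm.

Let L0's short side be w mm. w · w√2 = 1.05 m² = 1,050,000 mm², so w ≈ 861.7 mm and w√2 ≈ 1218.6 mm → L0 = 862 × 1219 mm.
L1: ⌊1219/2⌋ × 862 = 609 × 862 mm
L2: ⌊862/2⌋ × 609 = 431 × 609 mm
L3: ⌊609/2⌋ × 431 = 304 × 431 mm
L4: ⌊431/2⌋ × 304 = 215 × 304 mm
L5: ⌊304/2⌋ × 215 = 152 × 215 mm

152 × 215 mm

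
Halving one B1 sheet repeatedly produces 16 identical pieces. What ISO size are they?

16 = 2^4, so 4 halving steps.
B1 → B2 → … → B5 after 4 steps.

B5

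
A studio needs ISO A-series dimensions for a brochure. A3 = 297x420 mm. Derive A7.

74 × 105 mm

A4: ⌊420/2⌋ × 297 = 210 × 297 mm
A5: ⌊297/2⌋ × 210 = 148 × 210 mm
A6: ⌊210/2⌋ × 148 = 105 × 148 mm
A7: ⌊148/2⌋ × 105 = 74 × 105 mm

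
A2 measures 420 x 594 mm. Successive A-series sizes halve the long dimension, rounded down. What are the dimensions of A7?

74 × 105 mm

A3: ⌊594/2⌋ × 420 = 297 × 420 mm
A4: ⌊420/2⌋ × 297 = 210 × 297 mm
A5: ⌊297/2⌋ × 210 = 148 × 210 mm
A6: ⌊210/2⌋ × 148 = 105 × 148 mm
A7: ⌊148/2⌋ × 105 = 74 × 105 mm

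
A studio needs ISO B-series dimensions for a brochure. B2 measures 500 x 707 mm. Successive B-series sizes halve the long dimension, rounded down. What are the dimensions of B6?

125 × 176 mm

B3: ⌊707/2⌋ × 500 = 353 × 500 mm
B4: ⌊500/2⌋ × 353 = 250 × 353 mm
B5: ⌊353/2⌋ × 250 = 176 × 250 mm
B6: ⌊250/2⌋ × 176 = 125 × 176 mm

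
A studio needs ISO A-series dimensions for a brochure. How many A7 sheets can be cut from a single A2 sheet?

A2 = 420 × 594 mm; A7 = 74 × 105 mm.
Each halving step doubles the count; 5 steps from A2 to A7.
2^5 = 32.

32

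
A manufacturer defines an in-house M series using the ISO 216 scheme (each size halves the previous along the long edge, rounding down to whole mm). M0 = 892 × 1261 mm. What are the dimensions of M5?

157 × 223 mm

M1: ⌊1261/2⌋ × 892 = 630 × 892 mm
M2: ⌊892/2⌋ × 630 = 446 × 630 mm
M3: ⌊630/2⌋ × 446 = 315 × 446 mm
M4: ⌊446/2⌋ × 315 = 223 × 315 mm
M5: ⌊315/2⌋ × 223 = 157 × 223 mm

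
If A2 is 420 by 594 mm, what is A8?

A3: ⌊594/2⌋ × 420 = 297 × 420 mm
A4: ⌊420/2⌋ × 297 = 210 × 297 mm
A5: ⌊297/2⌋ × 210 = 148 × 210 mm
A6: ⌊210/2⌋ × 148 = 105 × 148 mm
A7: ⌊148/2⌋ × 105 = 74 × 105 mm
A8: ⌊105/2⌋ × 74 = 52 × 74 mm

52 × 74 mm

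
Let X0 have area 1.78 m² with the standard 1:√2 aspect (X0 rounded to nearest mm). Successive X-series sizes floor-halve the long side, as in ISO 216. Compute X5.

Let X0's short side be w mm. w · w√2 = 1.78 m² = 1,780,000 mm², so w ≈ 1121.9 mm and w√2 ≈ 1586.6 mm → X0 = 1122 × 1587 mm.
X1: ⌊1587/2⌋ × 1122 = 793 × 1122 mm
X2: ⌊1122/2⌋ × 793 = 561 × 793 mm
X3: ⌊793/2⌋ × 561 = 396 × 561 mm
X4: ⌊561/2⌋ × 396 = 280 × 396 mm
X5: ⌊396/2⌋ × 280 = 198 × 280 mm

198 × 280 mm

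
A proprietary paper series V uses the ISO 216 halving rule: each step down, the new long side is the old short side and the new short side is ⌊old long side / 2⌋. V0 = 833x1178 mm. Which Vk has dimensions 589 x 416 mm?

V2

V0: 833 × 1178 mm
V1: 589 × 833 mm
V2: 416 × 589 mm
V3: 294 × 416 mm
→ matches V2.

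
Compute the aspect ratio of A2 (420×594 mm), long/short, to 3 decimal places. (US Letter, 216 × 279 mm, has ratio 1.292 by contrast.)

594 / 420 = 1.414
Matches √2 ≈ 1.414 — the ISO 216 defining ratio.

1.414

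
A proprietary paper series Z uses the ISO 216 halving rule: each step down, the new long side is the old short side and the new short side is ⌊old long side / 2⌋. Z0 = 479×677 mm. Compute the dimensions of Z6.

Z1 = 338 × 479 mm (from Z0 by 1 halving).
Z2: ⌊479/2⌋ × 338 = 239 × 338 mm
Z3: ⌊338/2⌋ × 239 = 169 × 239 mm
Z4: ⌊239/2⌋ × 169 = 119 × 169 mm
Z5: ⌊169/2⌋ × 119 = 84 × 119 mm
Z6: ⌊119/2⌋ × 84 = 59 × 84 mm

59 × 84 mm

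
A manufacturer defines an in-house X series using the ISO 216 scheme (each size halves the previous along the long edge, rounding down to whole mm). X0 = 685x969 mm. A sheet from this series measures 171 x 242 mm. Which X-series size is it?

X4

X0: 685 × 969 mm
X1: 484 × 685 mm
X2: 342 × 484 mm
X3: 242 × 342 mm
X4: 171 × 242 mm
X5: 121 × 171 mm
→ matches X4.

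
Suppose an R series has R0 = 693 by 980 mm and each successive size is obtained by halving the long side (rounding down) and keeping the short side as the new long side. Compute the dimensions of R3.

R1: ⌊980/2⌋ × 693 = 490 × 693 mm
R2: ⌊693/2⌋ × 490 = 346 × 490 mm
R3: ⌊490/2⌋ × 346 = 245 × 346 mm

245 × 346 mm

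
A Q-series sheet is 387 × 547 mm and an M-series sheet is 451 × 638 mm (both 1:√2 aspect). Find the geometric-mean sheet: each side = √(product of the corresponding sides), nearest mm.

418 × 591 mm

Short side: √(387 · 451) = √174537 ≈ 417.8 → 418 mm
Long side: √(547 · 638) = √348986 ≈ 590.8 → 591 mm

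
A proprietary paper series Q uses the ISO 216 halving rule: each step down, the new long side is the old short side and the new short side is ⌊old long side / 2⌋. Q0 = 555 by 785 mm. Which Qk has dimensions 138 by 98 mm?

Q5

Q0: 555 × 785 mm
Q1: 392 × 555 mm
Q2: 277 × 392 mm
Q3: 196 × 277 mm
Q4: 138 × 196 mm
Q5: 98 × 138 mm
Q6: 69 × 98 mm
→ matches Q5.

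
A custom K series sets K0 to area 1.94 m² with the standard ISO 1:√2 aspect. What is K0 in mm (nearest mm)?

1171 × 1656 mm

Let the short side be w mm. Then w · w√2 = 1.94 m² = 1,940,000 mm².
w² = 1,940,000/√2, so w ≈ 1171.2 mm; long side = w√2 ≈ 1656.4 mm.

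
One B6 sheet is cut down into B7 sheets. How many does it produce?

2

B6 = 125 × 176 mm; B7 = 88 × 125 mm.
Each halving step doubles the count; 1 step from B6 to B7.
2^1 = 2.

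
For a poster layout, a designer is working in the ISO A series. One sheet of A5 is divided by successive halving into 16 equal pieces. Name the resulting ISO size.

A9

16 = 2^4, so 4 halving steps.
A5 → A6 → … → A9 after 4 steps.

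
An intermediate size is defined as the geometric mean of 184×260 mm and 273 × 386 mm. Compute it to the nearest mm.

224 × 317 mm

Short side: √(184 · 273) = √50232 ≈ 224.1 → 224 mm
Long side: √(260 · 386) = √100360 ≈ 316.8 → 317 mm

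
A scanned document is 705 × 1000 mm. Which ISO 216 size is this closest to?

Aspect ratio 1000/705 ≈ 1.418 — close to the ISO √2 ≈ 1.414.
In the B-series (B0 = 1000 × 1414 mm): B1 = 707 × 1000 mm.
Off by 2 mm total — nearest standard size.

B1 (707 × 1000 mm)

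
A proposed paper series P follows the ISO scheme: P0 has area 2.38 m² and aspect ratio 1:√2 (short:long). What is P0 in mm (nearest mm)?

Let the short side be w mm. Then w · w√2 = 2.38 m² = 2,380,000 mm².
w² = 2,380,000/√2, so w ≈ 1297.3 mm; long side = w√2 ≈ 1834.6 mm.

1297 × 1835 mm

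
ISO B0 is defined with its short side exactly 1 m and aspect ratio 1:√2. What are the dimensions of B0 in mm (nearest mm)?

Short side = 1000 mm; long side = 1000√2 ≈ 1414.2 mm.

1000 × 1414 mm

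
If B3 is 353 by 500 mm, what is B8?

62 × 88 mm

B4: ⌊500/2⌋ × 353 = 250 × 353 mm
B5: ⌊353/2⌋ × 250 = 176 × 250 mm
B6: ⌊250/2⌋ × 176 = 125 × 176 mm
B7: ⌊176/2⌋ × 125 = 88 × 125 mm
B8: ⌊125/2⌋ × 88 = 62 × 88 mm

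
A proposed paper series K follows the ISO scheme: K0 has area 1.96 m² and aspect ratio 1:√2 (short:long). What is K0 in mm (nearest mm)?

1177 × 1665 mm

Let the short side be w mm. Then w · w√2 = 1.96 m² = 1,960,000 mm².
w² = 1,960,000/√2, so w ≈ 1177.3 mm; long side = w√2 ≈ 1664.9 mm.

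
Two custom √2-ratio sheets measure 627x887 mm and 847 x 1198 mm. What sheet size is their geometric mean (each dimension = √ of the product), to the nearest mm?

729 × 1031 mm

Short side: √(627 · 847) = √531069 ≈ 728.7 → 729 mm
Long side: √(887 · 1198) = √1062626 ≈ 1030.8 → 1031 mm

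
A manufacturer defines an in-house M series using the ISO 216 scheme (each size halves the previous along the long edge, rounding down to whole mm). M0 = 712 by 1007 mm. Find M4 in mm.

M1: ⌊1007/2⌋ × 712 = 503 × 712 mm
M2: ⌊712/2⌋ × 503 = 356 × 503 mm
M3: ⌊503/2⌋ × 356 = 251 × 356 mm
M4: ⌊356/2⌋ × 251 = 178 × 251 mm

178 × 251 mm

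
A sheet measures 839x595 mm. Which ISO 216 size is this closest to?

Aspect ratio 839/595 ≈ 1.410 — close to the ISO √2 ≈ 1.414.
In the A-series (A0 area = 1 m²): A1 = 594 × 841 mm.
Off by 3 mm total — nearest standard size.

A1 (594 × 841 mm)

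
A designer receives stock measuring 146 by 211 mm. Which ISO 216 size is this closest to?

A5 (148 × 210 mm)

Aspect ratio 211/146 ≈ 1.445 (ISO target is √2 ≈ 1.414).
In the A-series (A0 area = 1 m²): A5 = 148 × 210 mm.
Off by 3 mm total — nearest standard size.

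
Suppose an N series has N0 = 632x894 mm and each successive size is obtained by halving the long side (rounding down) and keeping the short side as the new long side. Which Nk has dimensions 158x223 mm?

N0: 632 × 894 mm
N1: 447 × 632 mm
N2: 316 × 447 mm
N3: 223 × 316 mm
N4: 158 × 223 mm
N5: 111 × 158 mm
→ matches N4.

N4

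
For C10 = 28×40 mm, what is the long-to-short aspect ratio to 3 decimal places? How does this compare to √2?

1.429

40 / 28 = 1.429
ISO 216 targets √2 ≈ 1.414; the +0.014 deviation is from mm rounding.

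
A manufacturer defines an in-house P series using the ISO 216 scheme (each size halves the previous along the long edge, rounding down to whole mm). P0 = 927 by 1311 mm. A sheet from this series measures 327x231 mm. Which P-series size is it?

P4

P0: 927 × 1311 mm
P1: 655 × 927 mm
P2: 463 × 655 mm
P3: 327 × 463 mm
P4: 231 × 327 mm
P5: 163 × 231 mm
→ matches P4.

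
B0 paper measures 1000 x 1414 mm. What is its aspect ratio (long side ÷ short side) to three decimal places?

1.414

1414 / 1000 = 1.414
Matches √2 ≈ 1.414 — the ISO 216 defining ratio.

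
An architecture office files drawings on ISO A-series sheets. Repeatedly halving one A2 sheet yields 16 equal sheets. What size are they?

A6

16 = 2^4, so 4 halving steps.
A2 → A3 → … → A6 after 4 steps.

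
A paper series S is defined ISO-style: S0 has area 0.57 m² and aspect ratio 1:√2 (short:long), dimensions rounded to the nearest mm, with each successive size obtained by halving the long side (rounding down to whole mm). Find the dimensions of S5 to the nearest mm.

Let S0's short side be w mm. w · w√2 = 0.57 m² = 570,000 mm², so w ≈ 634.9 mm and w√2 ≈ 897.8 mm → S0 = 635 × 898 mm.
S1: ⌊898/2⌋ × 635 = 449 × 635 mm
S2: ⌊635/2⌋ × 449 = 317 × 449 mm
S3: ⌊449/2⌋ × 317 = 224 × 317 mm
S4: ⌊317/2⌋ × 224 = 158 × 224 mm
S5: ⌊224/2⌋ × 158 = 112 × 158 mm

112 × 158 mm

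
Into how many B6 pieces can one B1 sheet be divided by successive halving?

32

Each ISO step halves the sheet: 1 × B1 → 2 × B2 → 4 × B3 → 8 × B4 → …
From B1 to B6 is 5 halving steps: 2^5 = 32.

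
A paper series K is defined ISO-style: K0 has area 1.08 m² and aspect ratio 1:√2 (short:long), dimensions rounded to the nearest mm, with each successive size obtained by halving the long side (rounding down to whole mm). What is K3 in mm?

309 × 437 mm

Let K0's short side be w mm. w · w√2 = 1.08 m² = 1,080,000 mm², so w ≈ 873.9 mm and w√2 ≈ 1235.9 mm → K0 = 874 × 1236 mm.
K1: ⌊1236/2⌋ × 874 = 618 × 874 mm
K2: ⌊874/2⌋ × 618 = 437 × 618 mm
K3: ⌊618/2⌋ × 437 = 309 × 437 mm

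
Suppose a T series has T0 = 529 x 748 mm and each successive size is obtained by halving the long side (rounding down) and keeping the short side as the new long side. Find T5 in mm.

93 × 132 mm

T1 = 374 × 529 mm (from T0 by 1 halving).
T2: ⌊529/2⌋ × 374 = 264 × 374 mm
T3: ⌊374/2⌋ × 264 = 187 × 264 mm
T4: ⌊264/2⌋ × 187 = 132 × 187 mm
T5: ⌊187/2⌋ × 132 = 93 × 132 mm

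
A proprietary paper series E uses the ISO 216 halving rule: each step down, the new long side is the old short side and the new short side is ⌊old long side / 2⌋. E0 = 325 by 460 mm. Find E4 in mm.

81 × 115 mm

E1 = 230 × 325 mm (from E0 by 1 halving).
E2: ⌊325/2⌋ × 230 = 162 × 230 mm
E3: ⌊230/2⌋ × 162 = 115 × 162 mm
E4: ⌊162/2⌋ × 115 = 81 × 115 mm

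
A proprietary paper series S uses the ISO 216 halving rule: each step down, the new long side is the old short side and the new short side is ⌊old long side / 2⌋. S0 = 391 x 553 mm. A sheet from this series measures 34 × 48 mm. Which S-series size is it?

S0: 391 × 553 mm
S1: 276 × 391 mm
S2: 195 × 276 mm
S3: 138 × 195 mm
S4: 97 × 138 mm
S5: 69 × 97 mm
S6: 48 × 69 mm
S7: 34 × 48 mm
S8: 24 × 34 mm
→ matches S7.

S7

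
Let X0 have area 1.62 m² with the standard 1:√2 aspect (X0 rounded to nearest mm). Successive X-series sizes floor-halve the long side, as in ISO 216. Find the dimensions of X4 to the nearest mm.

Let X0's short side be w mm. w · w√2 = 1.62 m² = 1,620,000 mm², so w ≈ 1070.3 mm and w√2 ≈ 1513.6 mm → X0 = 1070 × 1514 mm.
X1: ⌊1514/2⌋ × 1070 = 757 × 1070 mm
X2: ⌊1070/2⌋ × 757 = 535 × 757 mm
X3: ⌊757/2⌋ × 535 = 378 × 535 mm
X4: ⌊535/2⌋ × 378 = 267 × 378 mm

267 × 378 mm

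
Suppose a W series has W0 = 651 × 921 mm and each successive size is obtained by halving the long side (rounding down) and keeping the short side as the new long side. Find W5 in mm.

W1: ⌊921/2⌋ × 651 = 460 × 651 mm
W2: ⌊651/2⌋ × 460 = 325 × 460 mm
W3: ⌊460/2⌋ × 325 = 230 × 325 mm
W4: ⌊325/2⌋ × 230 = 162 × 230 mm
W5: ⌊230/2⌋ × 162 = 115 × 162 mm

115 × 162 mm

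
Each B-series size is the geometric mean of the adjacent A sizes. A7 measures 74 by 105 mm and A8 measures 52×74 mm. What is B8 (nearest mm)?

Short side: √(74 · 52) = √3848 ≈ 62.0 → 62 mm
Long side: √(105 · 74) = √7770 ≈ 88.1 → 88 mm

62 × 88 mm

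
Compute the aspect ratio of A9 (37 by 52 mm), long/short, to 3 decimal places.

1.405

52 / 37 = 1.405
ISO 216 targets √2 ≈ 1.414; the -0.009 deviation is from mm rounding.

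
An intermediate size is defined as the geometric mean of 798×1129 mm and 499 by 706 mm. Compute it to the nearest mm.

Short side: √(798 · 499) = √398202 ≈ 631.0 → 631 mm
Long side: √(1129 · 706) = √797074 ≈ 892.8 → 893 mm

631 × 893 mm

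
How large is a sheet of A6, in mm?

A0 = 841 × 1189 mm (A0 has area 1 m², aspect 1:√2).
A1: ⌊1189/2⌋ × 841 = 594 × 841 mm
A2: ⌊841/2⌋ × 594 = 420 × 594 mm
A3: ⌊594/2⌋ × 420 = 297 × 420 mm
A4: ⌊420/2⌋ × 297 = 210 × 297 mm
A5: ⌊297/2⌋ × 210 = 148 × 210 mm
A6: ⌊210/2⌋ × 148 = 105 × 148 mm

105 × 148 mm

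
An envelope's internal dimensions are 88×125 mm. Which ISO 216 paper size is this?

Aspect ratio 125/88 ≈ 1.420 — close to the ISO √2 ≈ 1.414.
In the B-series (B0 = 1000 × 1414 mm): B7 = 88 × 125 mm.

B7 (88 × 125 mm)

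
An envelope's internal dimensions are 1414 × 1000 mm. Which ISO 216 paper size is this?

Aspect ratio 1414/1000 ≈ 1.414 — close to the ISO √2 ≈ 1.414.
In the B-series (B0 = 1000 × 1414 mm): B0 = 1000 × 1414 mm.

B0 (1000 × 1414 mm)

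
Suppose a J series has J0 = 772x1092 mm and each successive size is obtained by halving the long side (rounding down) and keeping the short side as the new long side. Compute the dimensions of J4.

J1: ⌊1092/2⌋ × 772 = 546 × 772 mm
J2: ⌊772/2⌋ × 546 = 386 × 546 mm
J3: ⌊546/2⌋ × 386 = 273 × 386 mm
J4: ⌊386/2⌋ × 273 = 193 × 273 mm

193 × 273 mm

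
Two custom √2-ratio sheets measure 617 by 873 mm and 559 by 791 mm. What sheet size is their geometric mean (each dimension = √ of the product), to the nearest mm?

587 × 831 mm

Short side: √(617 · 559) = √344903 ≈ 587.3 → 587 mm
Long side: √(873 · 791) = √690543 ≈ 831.0 → 831 mm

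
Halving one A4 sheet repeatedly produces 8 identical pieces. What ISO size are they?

A7

8 = 2^3, so 3 halving steps.
A4 → A5 → … → A7 after 3 steps.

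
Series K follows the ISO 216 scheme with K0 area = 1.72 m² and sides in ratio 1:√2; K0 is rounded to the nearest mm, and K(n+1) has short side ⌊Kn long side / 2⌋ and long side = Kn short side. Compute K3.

390 × 551 mm

Let K0's short side be w mm. w · w√2 = 1.72 m² = 1,720,000 mm², so w ≈ 1102.8 mm and w√2 ≈ 1559.6 mm → K0 = 1103 × 1560 mm.
K1: ⌊1560/2⌋ × 1103 = 780 × 1103 mm
K2: ⌊1103/2⌋ × 780 = 551 × 780 mm
K3: ⌊780/2⌋ × 551 = 390 × 551 mm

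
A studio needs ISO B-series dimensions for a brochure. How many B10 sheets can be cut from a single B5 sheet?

32

Each ISO step halves the sheet: 1 × B5 → 2 × B6 → 4 × B7 → 8 × B8 → …
From B5 to B10 is 5 halving steps: 2^5 = 32.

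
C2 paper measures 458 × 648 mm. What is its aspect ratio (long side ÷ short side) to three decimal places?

648 / 458 = 1.415
Matches √2 ≈ 1.414 — the ISO 216 defining ratio.

1.415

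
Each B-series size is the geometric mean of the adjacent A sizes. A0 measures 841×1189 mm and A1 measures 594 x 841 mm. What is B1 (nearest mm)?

Short side: √(841 · 594) = √499554 ≈ 706.8 → 707 mm
Long side: √(1189 · 841) = √999949 ≈ 1000.0 → 1000 mm

707 × 1000 mm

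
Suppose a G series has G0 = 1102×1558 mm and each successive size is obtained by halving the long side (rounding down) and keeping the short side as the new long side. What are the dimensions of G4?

G1: ⌊1558/2⌋ × 1102 = 779 × 1102 mm
G2: ⌊1102/2⌋ × 779 = 551 × 779 mm
G3: ⌊779/2⌋ × 551 = 389 × 551 mm
G4: ⌊551/2⌋ × 389 = 275 × 389 mm

275 × 389 mm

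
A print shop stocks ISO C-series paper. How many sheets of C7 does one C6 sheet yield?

2

Each ISO step halves the sheet: 1 × C6 → 2 × C7
From C6 to C7 is 1 halving step: 2^1 = 2.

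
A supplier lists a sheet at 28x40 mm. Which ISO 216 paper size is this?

C10 (28 × 40 mm)

Aspect ratio 40/28 ≈ 1.429 — close to the ISO √2 ≈ 1.414.
In the C-series (envelope sizes, between A and B): C10 = 28 × 40 mm.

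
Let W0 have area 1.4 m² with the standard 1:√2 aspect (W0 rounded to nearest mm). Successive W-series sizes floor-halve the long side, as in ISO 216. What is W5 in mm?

Let W0's short side be w mm. w · w√2 = 1.4 m² = 1,400,000 mm², so w ≈ 995.0 mm and w√2 ≈ 1407.1 mm → W0 = 995 × 1407 mm.
W1: ⌊1407/2⌋ × 995 = 703 × 995 mm
W2: ⌊995/2⌋ × 703 = 497 × 703 mm
W3: ⌊703/2⌋ × 497 = 351 × 497 mm
W4: ⌊497/2⌋ × 351 = 248 × 351 mm
W5: ⌊351/2⌋ × 248 = 175 × 248 mm

175 × 248 mm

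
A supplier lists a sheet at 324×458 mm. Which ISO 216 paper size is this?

C3 (324 × 458 mm)

Aspect ratio 458/324 ≈ 1.414 — close to the ISO √2 ≈ 1.414.
In the C-series (envelope sizes, between A and B): C3 = 324 × 458 mm.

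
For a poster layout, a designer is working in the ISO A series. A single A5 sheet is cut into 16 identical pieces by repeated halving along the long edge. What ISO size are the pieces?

A9

16 = 2^4, so 4 halving steps.
A5 → A6 → … → A9 after 4 steps.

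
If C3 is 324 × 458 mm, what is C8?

57 × 81 mm

C4: ⌊458/2⌋ × 324 = 229 × 324 mm
C5: ⌊324/2⌋ × 229 = 162 × 229 mm
C6: ⌊229/2⌋ × 162 = 114 × 162 mm
C7: ⌊162/2⌋ × 114 = 81 × 114 mm
C8: ⌊114/2⌋ × 81 = 57 × 81 mm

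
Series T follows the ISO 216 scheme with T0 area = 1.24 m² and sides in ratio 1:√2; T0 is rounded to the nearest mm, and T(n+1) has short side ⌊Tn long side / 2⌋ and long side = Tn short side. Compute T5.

165 × 234 mm

Let T0's short side be w mm. w · w√2 = 1.24 m² = 1,240,000 mm², so w ≈ 936.4 mm and w√2 ≈ 1324.2 mm → T0 = 936 × 1324 mm.
T1: ⌊1324/2⌋ × 936 = 662 × 936 mm
T2: ⌊936/2⌋ × 662 = 468 × 662 mm
T3: ⌊662/2⌋ × 468 = 331 × 468 mm
T4: ⌊468/2⌋ × 331 = 234 × 331 mm
T5: ⌊331/2⌋ × 234 = 165 × 234 mm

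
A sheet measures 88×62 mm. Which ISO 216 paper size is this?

B8 (62 × 88 mm)

Aspect ratio 88/62 ≈ 1.419 — close to the ISO √2 ≈ 1.414.
In the B-series (B0 = 1000 × 1414 mm): B8 = 62 × 88 mm.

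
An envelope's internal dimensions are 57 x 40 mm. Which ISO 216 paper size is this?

Aspect ratio 57/40 ≈ 1.425 — close to the ISO √2 ≈ 1.414.
In the C-series (envelope sizes, between A and B): C9 = 40 × 57 mm.

C9 (40 × 57 mm)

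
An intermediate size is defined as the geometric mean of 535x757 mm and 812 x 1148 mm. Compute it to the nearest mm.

659 × 932 mm

Short side: √(535 · 812) = √434420 ≈ 659.1 → 659 mm
Long side: √(757 · 1148) = √869036 ≈ 932.2 → 932 mm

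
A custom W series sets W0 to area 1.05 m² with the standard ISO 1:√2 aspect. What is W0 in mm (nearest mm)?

862 × 1219 mm

Let the short side be w mm. Then w · w√2 = 1.05 m² = 1,050,000 mm².
w² = 1,050,000/√2, so w ≈ 861.7 mm; long side = w√2 ≈ 1218.6 mm.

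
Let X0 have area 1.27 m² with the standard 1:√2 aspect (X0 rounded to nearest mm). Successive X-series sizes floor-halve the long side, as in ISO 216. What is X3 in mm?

335 × 474 mm

Let X0's short side be w mm. w · w√2 = 1.27 m² = 1,270,000 mm², so w ≈ 947.6 mm and w√2 ≈ 1340.2 mm → X0 = 948 × 1340 mm.
X1: ⌊1340/2⌋ × 948 = 670 × 948 mm
X2: ⌊948/2⌋ × 670 = 474 × 670 mm
X3: ⌊670/2⌋ × 474 = 335 × 474 mm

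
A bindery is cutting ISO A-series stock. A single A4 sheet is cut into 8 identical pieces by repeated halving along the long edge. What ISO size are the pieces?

8 = 2^3, so 3 halving steps.
A4 → A5 → … → A7 after 3 steps.

A7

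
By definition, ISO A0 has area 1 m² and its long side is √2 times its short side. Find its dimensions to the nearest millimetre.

841 × 1189 mm

Let the short side be w mm. Then the long side is w√2 and w · w√2 = 10⁶ mm².
w² = 10⁶/√2, so w = 1000 / 2^(1/4) ≈ 840.9 mm; long side = 1000 · 2^(1/4) ≈ 1189.2 mm.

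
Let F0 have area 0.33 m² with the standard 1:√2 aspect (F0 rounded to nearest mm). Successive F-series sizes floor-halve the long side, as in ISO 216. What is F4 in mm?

Let F0's short side be w mm. w · w√2 = 0.33 m² = 330,000 mm², so w ≈ 483.1 mm and w√2 ≈ 683.1 mm → F0 = 483 × 683 mm.
F1: ⌊683/2⌋ × 483 = 341 × 483 mm
F2: ⌊483/2⌋ × 341 = 241 × 341 mm
F3: ⌊341/2⌋ × 241 = 170 × 241 mm
F4: ⌊241/2⌋ × 170 = 120 × 170 mm

120 × 170 mm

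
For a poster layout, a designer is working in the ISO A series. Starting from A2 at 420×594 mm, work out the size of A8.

A3: ⌊594/2⌋ × 420 = 297 × 420 mm
A4: ⌊420/2⌋ × 297 = 210 × 297 mm
A5: ⌊297/2⌋ × 210 = 148 × 210 mm
A6: ⌊210/2⌋ × 148 = 105 × 148 mm
A7: ⌊148/2⌋ × 105 = 74 × 105 mm
A8: ⌊105/2⌋ × 74 = 52 × 74 mm

52 × 74 mm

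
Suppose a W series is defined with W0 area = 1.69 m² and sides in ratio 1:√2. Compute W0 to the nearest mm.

Let the short side be w mm. Then w · w√2 = 1.69 m² = 1,690,000 mm².
w² = 1,690,000/√2, so w ≈ 1093.2 mm; long side = w√2 ≈ 1546.0 mm.

1093 × 1546 mm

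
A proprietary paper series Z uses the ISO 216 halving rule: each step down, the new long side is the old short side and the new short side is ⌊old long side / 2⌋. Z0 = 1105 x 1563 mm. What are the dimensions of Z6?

138 × 195 mm

Z1: ⌊1563/2⌋ × 1105 = 781 × 1105 mm
Z2: ⌊1105/2⌋ × 781 = 552 × 781 mm
Z3: ⌊781/2⌋ × 552 = 390 × 552 mm
Z4: ⌊552/2⌋ × 390 = 276 × 390 mm
Z5: ⌊390/2⌋ × 276 = 195 × 276 mm
Z6: ⌊276/2⌋ × 195 = 138 × 195 mm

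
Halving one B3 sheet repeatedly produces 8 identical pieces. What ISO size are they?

8 = 2^3, so 3 halving steps.
B3 → B4 → … → B6 after 3 steps.

B6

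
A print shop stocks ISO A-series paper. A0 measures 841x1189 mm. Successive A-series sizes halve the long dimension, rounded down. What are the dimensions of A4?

210 × 297 mm

A1: ⌊1189/2⌋ × 841 = 594 × 841 mm
A2: ⌊841/2⌋ × 594 = 420 × 594 mm
A3: ⌊594/2⌋ × 420 = 297 × 420 mm
A4: ⌊420/2⌋ × 297 = 210 × 297 mm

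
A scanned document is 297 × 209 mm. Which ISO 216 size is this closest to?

A4 (210 × 297 mm)

Aspect ratio 297/209 ≈ 1.421 — close to the ISO √2 ≈ 1.414.
In the A-series (A0 area = 1 m²): A4 = 210 × 297 mm.
Off by 1 mm total — nearest standard size.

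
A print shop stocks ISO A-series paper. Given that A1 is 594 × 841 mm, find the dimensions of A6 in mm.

A2: ⌊841/2⌋ × 594 = 420 × 594 mm
A3: ⌊594/2⌋ × 420 = 297 × 420 mm
A4: ⌊420/2⌋ × 297 = 210 × 297 mm
A5: ⌊297/2⌋ × 210 = 148 × 210 mm
A6: ⌊210/2⌋ × 148 = 105 × 148 mm

105 × 148 mm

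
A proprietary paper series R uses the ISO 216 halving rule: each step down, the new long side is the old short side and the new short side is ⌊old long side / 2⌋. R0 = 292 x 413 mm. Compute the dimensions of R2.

R1: ⌊413/2⌋ × 292 = 206 × 292 mm
R2: ⌊292/2⌋ × 206 = 146 × 206 mm

146 × 206 mm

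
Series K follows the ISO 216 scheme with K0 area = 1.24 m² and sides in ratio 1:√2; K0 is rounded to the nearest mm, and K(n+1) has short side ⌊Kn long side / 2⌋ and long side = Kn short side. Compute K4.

234 × 331 mm

Let K0's short side be w mm. w · w√2 = 1.24 m² = 1,240,000 mm², so w ≈ 936.4 mm and w√2 ≈ 1324.2 mm → K0 = 936 × 1324 mm.
K1: ⌊1324/2⌋ × 936 = 662 × 936 mm
K2: ⌊936/2⌋ × 662 = 468 × 662 mm
K3: ⌊662/2⌋ × 468 = 331 × 468 mm
K4: ⌊468/2⌋ × 331 = 234 × 331 mm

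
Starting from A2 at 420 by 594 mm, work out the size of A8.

A3: ⌊594/2⌋ × 420 = 297 × 420 mm
A4: ⌊420/2⌋ × 297 = 210 × 297 mm
A5: ⌊297/2⌋ × 210 = 148 × 210 mm
A6: ⌊210/2⌋ × 148 = 105 × 148 mm
A7: ⌊148/2⌋ × 105 = 74 × 105 mm
A8: ⌊105/2⌋ × 74 = 52 × 74 mm

52 × 74 mm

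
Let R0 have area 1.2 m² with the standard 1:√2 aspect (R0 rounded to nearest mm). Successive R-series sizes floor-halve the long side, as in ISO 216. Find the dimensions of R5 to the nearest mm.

162 × 230 mm

Let R0's short side be w mm. w · w√2 = 1.2 m² = 1,200,000 mm², so w ≈ 921.2 mm and w√2 ≈ 1302.7 mm → R0 = 921 × 1303 mm.
R1: ⌊1303/2⌋ × 921 = 651 × 921 mm
R2: ⌊921/2⌋ × 651 = 460 × 651 mm
R3: ⌊651/2⌋ × 460 = 325 × 460 mm
R4: ⌊460/2⌋ × 325 = 230 × 325 mm
R5: ⌊325/2⌋ × 230 = 162 × 230 mm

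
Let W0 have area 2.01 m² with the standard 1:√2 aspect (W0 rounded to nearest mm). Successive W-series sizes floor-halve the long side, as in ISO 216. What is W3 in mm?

Let W0's short side be w mm. w · w√2 = 2.01 m² = 2,010,000 mm², so w ≈ 1192.2 mm and w√2 ≈ 1686.0 mm → W0 = 1192 × 1686 mm.
W1: ⌊1686/2⌋ × 1192 = 843 × 1192 mm
W2: ⌊1192/2⌋ × 843 = 596 × 843 mm
W3: ⌊843/2⌋ × 596 = 421 × 596 mm

421 × 596 mm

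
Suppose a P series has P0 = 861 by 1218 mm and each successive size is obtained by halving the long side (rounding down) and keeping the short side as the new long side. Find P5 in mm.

P1: ⌊1218/2⌋ × 861 = 609 × 861 mm
P2: ⌊861/2⌋ × 609 = 430 × 609 mm
P3: ⌊609/2⌋ × 430 = 304 × 430 mm
P4: ⌊430/2⌋ × 304 = 215 × 304 mm
P5: ⌊304/2⌋ × 215 = 152 × 215 mm

152 × 215 mm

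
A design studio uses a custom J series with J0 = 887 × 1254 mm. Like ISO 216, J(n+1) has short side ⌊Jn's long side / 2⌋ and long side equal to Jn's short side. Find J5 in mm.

J1: ⌊1254/2⌋ × 887 = 627 × 887 mm
J2: ⌊887/2⌋ × 627 = 443 × 627 mm
J3: ⌊627/2⌋ × 443 = 313 × 443 mm
J4: ⌊443/2⌋ × 313 = 221 × 313 mm
J5: ⌊313/2⌋ × 221 = 156 × 221 mm

156 × 221 mm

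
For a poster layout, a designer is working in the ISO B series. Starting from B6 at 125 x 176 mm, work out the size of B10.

31 × 44 mm

B7: ⌊176/2⌋ × 125 = 88 × 125 mm
B8: ⌊125/2⌋ × 88 = 62 × 88 mm
B9: ⌊88/2⌋ × 62 = 44 × 62 mm
B10: ⌊62/2⌋ × 44 = 31 × 44 mm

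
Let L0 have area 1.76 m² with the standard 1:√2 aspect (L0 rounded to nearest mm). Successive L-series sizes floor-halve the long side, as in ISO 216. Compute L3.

394 × 558 mm

Let L0's short side be w mm. w · w√2 = 1.76 m² = 1,760,000 mm², so w ≈ 1115.6 mm and w√2 ≈ 1577.7 mm → L0 = 1116 × 1578 mm.
L1: ⌊1578/2⌋ × 1116 = 789 × 1116 mm
L2: ⌊1116/2⌋ × 789 = 558 × 789 mm
L3: ⌊789/2⌋ × 558 = 394 × 558 mm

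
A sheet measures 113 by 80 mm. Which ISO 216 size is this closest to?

C7 (81 × 114 mm)

Aspect ratio 113/80 ≈ 1.413 — close to the ISO √2 ≈ 1.414.
In the C-series (envelope sizes, between A and B): C7 = 81 × 114 mm.
Off by 2 mm total — nearest standard size.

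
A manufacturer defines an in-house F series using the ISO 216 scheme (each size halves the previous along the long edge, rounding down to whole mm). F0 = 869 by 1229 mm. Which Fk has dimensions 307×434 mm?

F3

F0: 869 × 1229 mm
F1: 614 × 869 mm
F2: 434 × 614 mm
F3: 307 × 434 mm
F4: 217 × 307 mm
→ matches F3.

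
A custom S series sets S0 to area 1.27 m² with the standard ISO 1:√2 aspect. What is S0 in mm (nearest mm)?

Let the short side be w mm. Then w · w√2 = 1.27 m² = 1,270,000 mm².
w² = 1,270,000/√2, so w ≈ 947.6 mm; long side = w√2 ≈ 1340.2 mm.

948 × 1340 mm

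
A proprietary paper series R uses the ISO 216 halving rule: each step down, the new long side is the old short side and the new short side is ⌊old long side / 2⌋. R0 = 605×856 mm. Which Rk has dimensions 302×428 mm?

R2

R0: 605 × 856 mm
R1: 428 × 605 mm
R2: 302 × 428 mm
R3: 214 × 302 mm
→ matches R2.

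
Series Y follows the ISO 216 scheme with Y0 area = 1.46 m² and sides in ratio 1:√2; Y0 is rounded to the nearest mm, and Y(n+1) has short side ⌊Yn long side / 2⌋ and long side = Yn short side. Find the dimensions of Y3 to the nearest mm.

359 × 508 mm

Let Y0's short side be w mm. w · w√2 = 1.46 m² = 1,460,000 mm², so w ≈ 1016.1 mm and w√2 ≈ 1436.9 mm → Y0 = 1016 × 1437 mm.
Y1: ⌊1437/2⌋ × 1016 = 718 × 1016 mm
Y2: ⌊1016/2⌋ × 718 = 508 × 718 mm
Y3: ⌊718/2⌋ × 508 = 359 × 508 mm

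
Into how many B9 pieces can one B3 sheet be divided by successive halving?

64

Each ISO step halves the sheet: 1 × B3 → 2 × B4 → 4 × B5 → 8 × B6 → …
From B3 to B9 is 6 halving steps: 2^6 = 64.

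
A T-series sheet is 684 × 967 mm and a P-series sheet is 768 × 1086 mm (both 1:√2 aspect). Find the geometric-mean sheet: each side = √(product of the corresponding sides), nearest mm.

Short side: √(684 · 768) = √525312 ≈ 724.8 → 725 mm
Long side: √(967 · 1086) = √1050162 ≈ 1024.8 → 1025 mm

725 × 1025 mm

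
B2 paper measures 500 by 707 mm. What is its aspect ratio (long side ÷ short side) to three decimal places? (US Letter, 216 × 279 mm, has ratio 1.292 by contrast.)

707 / 500 = 1.414
Matches √2 ≈ 1.414 — the ISO 216 defining ratio.

1.414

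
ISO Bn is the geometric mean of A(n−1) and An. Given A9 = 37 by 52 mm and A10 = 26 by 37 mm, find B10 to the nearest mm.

31 × 44 mm

Short side: √(37 · 26) = √962 ≈ 31.0 → 31 mm
Long side: √(52 · 37) = √1924 ≈ 43.9 → 44 mm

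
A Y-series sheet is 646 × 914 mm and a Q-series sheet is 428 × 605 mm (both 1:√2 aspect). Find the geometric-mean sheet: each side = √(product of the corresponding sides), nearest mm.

Short side: √(646 · 428) = √276488 ≈ 525.8 → 526 mm
Long side: √(914 · 605) = √552970 ≈ 743.6 → 744 mm

526 × 744 mm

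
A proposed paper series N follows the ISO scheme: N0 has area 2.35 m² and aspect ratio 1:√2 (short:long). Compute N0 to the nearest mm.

1289 × 1823 mm

Let the short side be w mm. Then w · w√2 = 2.35 m² = 2,350,000 mm².
w² = 2,350,000/√2, so w ≈ 1289.1 mm; long side = w√2 ≈ 1823.0 mm.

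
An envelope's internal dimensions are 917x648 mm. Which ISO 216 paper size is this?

Aspect ratio 917/648 ≈ 1.415 — close to the ISO √2 ≈ 1.414.
In the C-series (envelope sizes, between A and B): C1 = 648 × 917 mm.

C1 (648 × 917 mm)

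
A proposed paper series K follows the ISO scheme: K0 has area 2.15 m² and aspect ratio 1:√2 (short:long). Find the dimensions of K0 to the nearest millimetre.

Let the short side be w mm. Then w · w√2 = 2.15 m² = 2,150,000 mm².
w² = 2,150,000/√2, so w ≈ 1233.0 mm; long side = w√2 ≈ 1743.7 mm.

1233 × 1744 mm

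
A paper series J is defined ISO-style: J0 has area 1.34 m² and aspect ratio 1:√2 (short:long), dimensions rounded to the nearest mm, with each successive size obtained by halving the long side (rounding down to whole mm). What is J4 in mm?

Let J0's short side be w mm. w · w√2 = 1.34 m² = 1,340,000 mm², so w ≈ 973.4 mm and w√2 ≈ 1376.6 mm → J0 = 973 × 1377 mm.
J1: ⌊1377/2⌋ × 973 = 688 × 973 mm
J2: ⌊973/2⌋ × 688 = 486 × 688 mm
J3: ⌊688/2⌋ × 486 = 344 × 486 mm
J4: ⌊486/2⌋ × 344 = 243 × 344 mm

243 × 344 mm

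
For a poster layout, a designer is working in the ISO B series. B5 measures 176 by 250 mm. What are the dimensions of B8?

62 × 88 mm

B6: ⌊250/2⌋ × 176 = 125 × 176 mm
B7: ⌊176/2⌋ × 125 = 88 × 125 mm
B8: ⌊125/2⌋ × 88 = 62 × 88 mm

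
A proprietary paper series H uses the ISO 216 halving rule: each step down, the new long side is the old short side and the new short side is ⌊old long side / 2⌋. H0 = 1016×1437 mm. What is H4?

H1 = 718 × 1016 mm (from H0 by 1 halving).
H2: ⌊1016/2⌋ × 718 = 508 × 718 mm
H3: ⌊718/2⌋ × 508 = 359 × 508 mm
H4: ⌊508/2⌋ × 359 = 254 × 359 mm

254 × 359 mm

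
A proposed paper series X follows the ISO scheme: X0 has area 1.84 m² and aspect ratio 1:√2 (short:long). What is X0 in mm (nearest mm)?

1141 × 1613 mm

Let the short side be w mm. Then w · w√2 = 1.84 m² = 1,840,000 mm².
w² = 1,840,000/√2, so w ≈ 1140.6 mm; long side = w√2 ≈ 1613.1 mm.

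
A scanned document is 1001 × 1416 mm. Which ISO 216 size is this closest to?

Aspect ratio 1416/1001 ≈ 1.415 — close to the ISO √2 ≈ 1.414.
In the B-series (B0 = 1000 × 1414 mm): B0 = 1000 × 1414 mm.
Off by 3 mm total — nearest standard size.

B0 (1000 × 1414 mm)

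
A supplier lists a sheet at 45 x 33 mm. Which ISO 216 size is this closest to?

B10 (31 × 44 mm)

Aspect ratio 45/33 ≈ 1.364 (ISO target is √2 ≈ 1.414).
In the B-series (B0 = 1000 × 1414 mm): B10 = 31 × 44 mm.
Off by 3 mm total — nearest standard size.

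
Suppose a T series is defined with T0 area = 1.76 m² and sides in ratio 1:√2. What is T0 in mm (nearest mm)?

1116 × 1578 mm

Let the short side be w mm. Then w · w√2 = 1.76 m² = 1,760,000 mm².
w² = 1,760,000/√2, so w ≈ 1115.6 mm; long side = w√2 ≈ 1577.7 mm.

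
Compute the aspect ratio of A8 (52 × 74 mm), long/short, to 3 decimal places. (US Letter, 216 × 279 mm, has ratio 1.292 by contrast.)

74 / 52 = 1.423
ISO 216 targets √2 ≈ 1.414; the +0.009 deviation is from mm rounding.

1.423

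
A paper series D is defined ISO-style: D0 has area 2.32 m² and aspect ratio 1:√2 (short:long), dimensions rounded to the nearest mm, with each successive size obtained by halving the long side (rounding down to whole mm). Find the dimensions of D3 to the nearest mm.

Let D0's short side be w mm. w · w√2 = 2.32 m² = 2,320,000 mm², so w ≈ 1280.8 mm and w√2 ≈ 1811.3 mm → D0 = 1281 × 1811 mm.
D1: ⌊1811/2⌋ × 1281 = 905 × 1281 mm
D2: ⌊1281/2⌋ × 905 = 640 × 905 mm
D3: ⌊905/2⌋ × 640 = 452 × 640 mm

452 × 640 mm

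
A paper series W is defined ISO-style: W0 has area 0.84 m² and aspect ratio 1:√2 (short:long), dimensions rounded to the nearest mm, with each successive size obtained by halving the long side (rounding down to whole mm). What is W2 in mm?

Let W0's short side be w mm. w · w√2 = 0.84 m² = 840,000 mm², so w ≈ 770.7 mm and w√2 ≈ 1089.9 mm → W0 = 771 × 1090 mm.
W1: ⌊1090/2⌋ × 771 = 545 × 771 mm
W2: ⌊771/2⌋ × 545 = 385 × 545 mm

385 × 545 mm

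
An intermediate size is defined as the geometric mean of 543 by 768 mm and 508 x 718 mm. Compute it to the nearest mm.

525 × 743 mm

Short side: √(543 · 508) = √275844 ≈ 525.2 → 525 mm
Long side: √(768 · 718) = √551424 ≈ 742.6 → 743 mm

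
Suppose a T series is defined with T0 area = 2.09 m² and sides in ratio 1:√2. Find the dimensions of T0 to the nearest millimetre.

1216 × 1719 mm

Let the short side be w mm. Then w · w√2 = 2.09 m² = 2,090,000 mm².
w² = 2,090,000/√2, so w ≈ 1215.7 mm; long side = w√2 ≈ 1719.2 mm.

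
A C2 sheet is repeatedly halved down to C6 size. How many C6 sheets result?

Each ISO step halves the sheet: 1 × C2 → 2 × C3 → 4 × C4 → 8 × C5 → …
From C2 to C6 is 4 halving steps: 2^4 = 16.

16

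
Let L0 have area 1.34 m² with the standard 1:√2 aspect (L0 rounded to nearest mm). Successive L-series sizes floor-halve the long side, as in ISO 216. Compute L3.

Let L0's short side be w mm. w · w√2 = 1.34 m² = 1,340,000 mm², so w ≈ 973.4 mm and w√2 ≈ 1376.6 mm → L0 = 973 × 1377 mm.
L1: ⌊1377/2⌋ × 973 = 688 × 973 mm
L2: ⌊973/2⌋ × 688 = 486 × 688 mm
L3: ⌊688/2⌋ × 486 = 344 × 486 mm

344 × 486 mm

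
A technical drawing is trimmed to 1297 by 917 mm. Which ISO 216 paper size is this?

C0 (917 × 1297 mm)

Aspect ratio 1297/917 ≈ 1.414 — close to the ISO √2 ≈ 1.414.
In the C-series (envelope sizes, between A and B): C0 = 917 × 1297 mm.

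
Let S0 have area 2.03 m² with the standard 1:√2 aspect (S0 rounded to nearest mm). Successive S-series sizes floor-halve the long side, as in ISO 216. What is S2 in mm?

Let S0's short side be w mm. w · w√2 = 2.03 m² = 2,030,000 mm², so w ≈ 1198.1 mm and w√2 ≈ 1694.4 mm → S0 = 1198 × 1694 mm.
S1: ⌊1694/2⌋ × 1198 = 847 × 1198 mm
S2: ⌊1198/2⌋ × 847 = 599 × 847 mm

599 × 847 mm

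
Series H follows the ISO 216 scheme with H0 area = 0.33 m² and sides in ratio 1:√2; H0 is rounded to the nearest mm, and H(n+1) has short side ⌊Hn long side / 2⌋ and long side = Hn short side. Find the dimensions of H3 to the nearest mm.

Let H0's short side be w mm. w · w√2 = 0.33 m² = 330,000 mm², so w ≈ 483.1 mm and w√2 ≈ 683.1 mm → H0 = 483 × 683 mm.
H1: ⌊683/2⌋ × 483 = 341 × 483 mm
H2: ⌊483/2⌋ × 341 = 241 × 341 mm
H3: ⌊341/2⌋ × 241 = 170 × 241 mm

170 × 241 mm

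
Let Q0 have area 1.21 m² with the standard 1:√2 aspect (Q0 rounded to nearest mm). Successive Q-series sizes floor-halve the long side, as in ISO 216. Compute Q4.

231 × 327 mm

Let Q0's short side be w mm. w · w√2 = 1.21 m² = 1,210,000 mm², so w ≈ 925.0 mm and w√2 ≈ 1308.1 mm → Q0 = 925 × 1308 mm.
Q1: ⌊1308/2⌋ × 925 = 654 × 925 mm
Q2: ⌊925/2⌋ × 654 = 462 × 654 mm
Q3: ⌊654/2⌋ × 462 = 327 × 462 mm
Q4: ⌊462/2⌋ × 327 = 231 × 327 mm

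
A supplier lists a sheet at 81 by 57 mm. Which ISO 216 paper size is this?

C8 (57 × 81 mm)

Aspect ratio 81/57 ≈ 1.421 — close to the ISO √2 ≈ 1.414.
In the C-series (envelope sizes, between A and B): C8 = 57 × 81 mm.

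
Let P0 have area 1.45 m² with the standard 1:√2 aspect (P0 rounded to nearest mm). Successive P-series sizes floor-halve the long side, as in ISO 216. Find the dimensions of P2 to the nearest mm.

506 × 716 mm

Let P0's short side be w mm. w · w√2 = 1.45 m² = 1,450,000 mm², so w ≈ 1012.6 mm and w√2 ≈ 1432.0 mm → P0 = 1013 × 1432 mm.
P1: ⌊1432/2⌋ × 1013 = 716 × 1013 mm
P2: ⌊1013/2⌋ × 716 = 506 × 716 mm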